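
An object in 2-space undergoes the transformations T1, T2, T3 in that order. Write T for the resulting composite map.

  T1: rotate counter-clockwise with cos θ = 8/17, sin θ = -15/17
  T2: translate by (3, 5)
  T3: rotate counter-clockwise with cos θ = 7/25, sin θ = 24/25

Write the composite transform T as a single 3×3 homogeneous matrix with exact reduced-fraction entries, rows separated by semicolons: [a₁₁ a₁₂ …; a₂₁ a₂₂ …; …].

T = [416/425 -87/425 -99/25; 87/425 416/425 107/25; 0 0 1]

T1 = [8/17 15/17 0; -15/17 8/17 0; 0 0 1]
T2·T1 = [8/17 15/17 3; -15/17 8/17 5; 0 0 1]
T3·…·T1 = [416/425 -87/425 -99/25; 87/425 416/425 107/25; 0 0 1]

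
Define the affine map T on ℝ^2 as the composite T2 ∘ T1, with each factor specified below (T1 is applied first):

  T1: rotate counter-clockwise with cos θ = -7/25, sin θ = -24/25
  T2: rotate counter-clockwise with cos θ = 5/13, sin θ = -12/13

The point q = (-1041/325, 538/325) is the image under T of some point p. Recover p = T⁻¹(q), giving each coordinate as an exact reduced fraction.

T1 = [-7/25 24/25 0; -24/25 -7/25 0; 0 0 1]
T2·T1 = [-323/325 36/325 0; -36/325 -323/325 0; 0 0 1]
det M = 1; M⁻¹ = [-323/325 -36/325 0; 36/325 -323/325 0; 0 0 1]
M⁻¹ · (-1041/325, 538/325)ᵀ = (3, -2)ᵀ

p = (3, -2)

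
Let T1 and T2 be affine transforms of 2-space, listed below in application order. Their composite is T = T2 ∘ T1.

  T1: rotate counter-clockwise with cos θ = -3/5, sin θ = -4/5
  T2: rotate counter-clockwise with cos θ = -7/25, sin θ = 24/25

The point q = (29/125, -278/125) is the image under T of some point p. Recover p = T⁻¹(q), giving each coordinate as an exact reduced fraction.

p = (1, -2)

T1 = [-3/5 4/5 0; -4/5 -3/5 0; 0 0 1]
T2·T1 = [117/125 44/125 0; -44/125 117/125 0; 0 0 1]
det M = 1; M⁻¹ = [117/125 -44/125 0; 44/125 117/125 0; 0 0 1]
M⁻¹ · (29/125, -278/125)ᵀ = (1, -2)ᵀ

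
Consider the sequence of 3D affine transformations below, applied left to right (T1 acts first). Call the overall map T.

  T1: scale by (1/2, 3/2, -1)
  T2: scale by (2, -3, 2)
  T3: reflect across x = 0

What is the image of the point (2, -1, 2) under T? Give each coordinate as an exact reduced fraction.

T(p) = (-2, 9/2, -4)

T1 scale by (1/2, 3/2, -1): (2, -1, 2) → (1, -3/2, -2)
T2 scale by (2, -3, 2): (1, -3/2, -2) → (2, 9/2, -4)
T3 reflect across x = 0: (2, 9/2, -4) → (-2, 9/2, -4)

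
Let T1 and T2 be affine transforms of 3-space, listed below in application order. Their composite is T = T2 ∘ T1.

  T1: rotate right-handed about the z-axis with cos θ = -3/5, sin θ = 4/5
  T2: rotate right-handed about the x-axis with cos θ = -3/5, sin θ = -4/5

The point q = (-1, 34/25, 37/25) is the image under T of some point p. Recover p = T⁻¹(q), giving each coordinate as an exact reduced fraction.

T1 = [-3/5 -4/5 0 0; 4/5 -3/5 0 0; 0 0 1 0; 0 0 0 1]
T2·T1 = [-3/5 -4/5 0 0; -12/25 9/25 4/5 0; -16/25 12/25 -3/5 0; 0 0 0 1]
det M = 1; M⁻¹ = [-3/5 -12/25 -16/25 0; -4/5 9/25 12/25 0; 0 4/5 -3/5 0; 0 0 0 1]
M⁻¹ · (-1, 34/25, 37/25)ᵀ = (-1, 2, 1/5)ᵀ

p = (-1, 2, 1/5)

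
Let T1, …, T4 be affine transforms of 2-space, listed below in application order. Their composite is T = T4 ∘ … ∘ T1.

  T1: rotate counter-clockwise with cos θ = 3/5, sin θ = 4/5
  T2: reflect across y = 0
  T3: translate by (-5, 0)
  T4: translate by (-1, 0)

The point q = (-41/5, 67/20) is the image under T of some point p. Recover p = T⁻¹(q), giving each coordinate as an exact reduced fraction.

p = (-4, -1/4)

T1 = [3/5 -4/5 0; 4/5 3/5 0; 0 0 1]
T2·T1 = [3/5 -4/5 0; -4/5 -3/5 0; 0 0 1]
T3·…·T1 = [3/5 -4/5 -5; -4/5 -3/5 0; 0 0 1]
T4·…·T1 = [3/5 -4/5 -6; -4/5 -3/5 0; 0 0 1]
det M = -1; M⁻¹ = [3/5 -4/5 18/5; -4/5 -3/5 -24/5; 0 0 1]
M⁻¹ · (-41/5, 67/20)ᵀ = (-4, -1/4)ᵀ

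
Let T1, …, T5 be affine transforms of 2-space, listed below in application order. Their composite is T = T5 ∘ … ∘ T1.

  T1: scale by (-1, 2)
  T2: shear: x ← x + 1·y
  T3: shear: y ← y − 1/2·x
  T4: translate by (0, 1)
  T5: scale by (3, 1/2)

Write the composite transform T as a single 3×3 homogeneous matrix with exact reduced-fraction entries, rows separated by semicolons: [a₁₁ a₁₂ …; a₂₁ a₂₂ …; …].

T = [-3 6 0; 1/4 1/2 1/2; 0 0 1]

T1 = [-1 0 0; 0 2 0; 0 0 1]
T2·T1 = [-1 2 0; 0 2 0; 0 0 1]
T3·…·T1 = [-1 2 0; 1/2 1 0; 0 0 1]
T4·…·T1 = [-1 2 0; 1/2 1 1; 0 0 1]
T5·…·T1 = [-3 6 0; 1/4 1/2 1/2; 0 0 1]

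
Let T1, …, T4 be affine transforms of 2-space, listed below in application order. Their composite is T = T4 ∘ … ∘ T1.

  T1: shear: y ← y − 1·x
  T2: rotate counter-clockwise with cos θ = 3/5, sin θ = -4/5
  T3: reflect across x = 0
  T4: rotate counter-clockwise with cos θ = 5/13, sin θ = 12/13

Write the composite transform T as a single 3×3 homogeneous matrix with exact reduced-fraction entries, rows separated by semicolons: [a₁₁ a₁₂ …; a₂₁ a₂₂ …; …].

T1 = [1 0 0; -1 1 0; 0 0 1]
T2·T1 = [-1/5 4/5 0; -7/5 3/5 0; 0 0 1]
T3·…·T1 = [1/5 -4/5 0; -7/5 3/5 0; 0 0 1]
T4·…·T1 = [89/65 -56/65 0; -23/65 -33/65 0; 0 0 1]

T = [89/65 -56/65 0; -23/65 -33/65 0; 0 0 1]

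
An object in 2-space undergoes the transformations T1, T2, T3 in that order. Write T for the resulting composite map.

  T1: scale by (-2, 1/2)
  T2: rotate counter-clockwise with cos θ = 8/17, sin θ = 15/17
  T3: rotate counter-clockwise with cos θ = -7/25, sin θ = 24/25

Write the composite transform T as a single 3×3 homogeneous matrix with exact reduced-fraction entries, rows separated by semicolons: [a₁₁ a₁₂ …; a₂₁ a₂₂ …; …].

T1 = [-2 0 0; 0 1/2 0; 0 0 1]
T2·T1 = [-16/17 -15/34 0; -30/17 4/17 0; 0 0 1]
T3·…·T1 = [832/425 -87/850 0; -174/425 -208/425 0; 0 0 1]

T = [832/425 -87/850 0; -174/425 -208/425 0; 0 0 1]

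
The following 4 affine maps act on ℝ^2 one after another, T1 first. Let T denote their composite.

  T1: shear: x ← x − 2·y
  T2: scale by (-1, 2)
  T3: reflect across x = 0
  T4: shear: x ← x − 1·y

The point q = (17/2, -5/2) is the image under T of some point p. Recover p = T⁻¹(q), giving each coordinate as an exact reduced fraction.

T1 = [1 -2 0; 0 1 0; 0 0 1]
T2·T1 = [-1 2 0; 0 2 0; 0 0 1]
T3·…·T1 = [1 -2 0; 0 2 0; 0 0 1]
T4·…·T1 = [1 -4 0; 0 2 0; 0 0 1]
det M = 2; M⁻¹ = [1 2 0; 0 1/2 0; 0 0 1]
M⁻¹ · (17/2, -5/2)ᵀ = (7/2, -5/4)ᵀ

p = (7/2, -5/4)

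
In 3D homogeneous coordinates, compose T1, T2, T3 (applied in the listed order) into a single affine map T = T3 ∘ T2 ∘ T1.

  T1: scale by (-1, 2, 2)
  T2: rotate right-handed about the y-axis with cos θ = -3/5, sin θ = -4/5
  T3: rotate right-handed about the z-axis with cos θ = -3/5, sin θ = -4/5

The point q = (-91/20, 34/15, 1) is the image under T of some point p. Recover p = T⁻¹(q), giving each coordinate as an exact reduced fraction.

T1 = [-1 0 0 0; 0 2 0 0; 0 0 2 0; 0 0 0 1]
T2·T1 = [3/5 0 -8/5 0; 0 2 0 0; -4/5 0 -6/5 0; 0 0 0 1]
T3·…·T1 = [-9/25 8/5 24/25 0; -12/25 -6/5 32/25 0; -4/5 0 -6/5 0; 0 0 0 1]
det M = -4; M⁻¹ = [-9/25 -12/25 -4/5 0; 2/5 -3/10 0 0; 6/25 8/25 -3/10 0; 0 0 0 1]
M⁻¹ · (-91/20, 34/15, 1)ᵀ = (-1/4, -5/2, -2/3)ᵀ

p = (-1/4, -5/2, -2/3)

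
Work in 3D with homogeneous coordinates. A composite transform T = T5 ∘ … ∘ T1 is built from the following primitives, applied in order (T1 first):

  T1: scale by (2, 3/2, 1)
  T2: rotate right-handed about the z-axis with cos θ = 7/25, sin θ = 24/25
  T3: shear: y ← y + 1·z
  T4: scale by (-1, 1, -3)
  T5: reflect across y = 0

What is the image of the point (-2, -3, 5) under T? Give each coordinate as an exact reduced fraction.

T1 scale by (2, 3/2, 1): (-2, -3, 5) → (-4, -9/2, 5)
T2 rotate right-handed about the z-axis with cos θ = 7/25, sin θ = 24/25: (-4, -9/2, 5) → (16/5, -51/10, 5)
T3 shear: y ← y + 1·z: (16/5, -51/10, 5) → (16/5, -1/10, 5)
T4 scale by (-1, 1, -3): (16/5, -1/10, 5) → (-16/5, -1/10, -15)
T5 reflect across y = 0: (-16/5, -1/10, -15) → (-16/5, 1/10, -15)

T(p) = (-16/5, 1/10, -15)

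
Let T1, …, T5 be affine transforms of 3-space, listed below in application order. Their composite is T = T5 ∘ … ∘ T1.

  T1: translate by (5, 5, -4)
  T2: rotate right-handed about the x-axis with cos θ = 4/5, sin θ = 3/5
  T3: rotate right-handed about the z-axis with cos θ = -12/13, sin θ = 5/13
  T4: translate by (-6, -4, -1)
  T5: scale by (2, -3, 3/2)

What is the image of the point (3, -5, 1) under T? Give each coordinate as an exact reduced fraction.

T(p) = (-366/13, 504/65, -51/10)

T1 translate by (5, 5, -4): (3, -5, 1) → (8, 0, -3)
T2 rotate right-handed about the x-axis with cos θ = 4/5, sin θ = 3/5: (8, 0, -3) → (8, 9/5, -12/5)
T3 rotate right-handed about the z-axis with cos θ = -12/13, sin θ = 5/13: (8, 9/5, -12/5) → (-105/13, 92/65, -12/5)
T4 translate by (-6, -4, -1): (-105/13, 92/65, -12/5) → (-183/13, -168/65, -17/5)
T5 scale by (2, -3, 3/2): (-183/13, -168/65, -17/5) → (-366/13, 504/65, -51/10)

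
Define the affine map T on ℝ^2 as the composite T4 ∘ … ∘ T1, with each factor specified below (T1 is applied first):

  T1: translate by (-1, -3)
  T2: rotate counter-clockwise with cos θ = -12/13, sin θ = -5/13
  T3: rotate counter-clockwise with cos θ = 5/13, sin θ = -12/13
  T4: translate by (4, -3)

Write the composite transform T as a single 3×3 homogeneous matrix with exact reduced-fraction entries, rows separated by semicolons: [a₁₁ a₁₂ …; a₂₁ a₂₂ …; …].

T1 = [1 0 -1; 0 1 -3; 0 0 1]
T2·T1 = [-12/13 5/13 -3/13; -5/13 -12/13 41/13; 0 0 1]
T3·…·T1 = [-120/169 -119/169 477/169; 119/169 -120/169 241/169; 0 0 1]
T4·…·T1 = [-120/169 -119/169 1153/169; 119/169 -120/169 -266/169; 0 0 1]

T = [-120/169 -119/169 1153/169; 119/169 -120/169 -266/169; 0 0 1]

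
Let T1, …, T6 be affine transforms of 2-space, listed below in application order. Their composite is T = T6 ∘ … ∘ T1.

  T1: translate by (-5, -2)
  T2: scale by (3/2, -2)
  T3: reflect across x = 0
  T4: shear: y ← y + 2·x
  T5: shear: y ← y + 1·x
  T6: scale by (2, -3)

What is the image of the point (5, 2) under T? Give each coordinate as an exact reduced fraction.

T(p) = (0, 0)

T1 translate by (-5, -2): (5, 2) → (0, 0)
T2 scale by (3/2, -2): (0, 0) → (0, 0)
T3 reflect across x = 0: (0, 0) → (0, 0)
T4 shear: y ← y + 2·x: (0, 0) → (0, 0)
T5 shear: y ← y + 1·x: (0, 0) → (0, 0)
T6 scale by (2, -3): (0, 0) → (0, 0)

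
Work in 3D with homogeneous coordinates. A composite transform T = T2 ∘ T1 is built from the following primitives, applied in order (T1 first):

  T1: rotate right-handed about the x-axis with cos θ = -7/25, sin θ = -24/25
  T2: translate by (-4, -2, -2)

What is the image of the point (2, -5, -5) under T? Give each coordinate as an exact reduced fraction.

T1 rotate right-handed about the x-axis with cos θ = -7/25, sin θ = -24/25: (2, -5, -5) → (2, -17/5, 31/5)
T2 translate by (-4, -2, -2): (2, -17/5, 31/5) → (-2, -27/5, 21/5)

T(p) = (-2, -27/5, 21/5)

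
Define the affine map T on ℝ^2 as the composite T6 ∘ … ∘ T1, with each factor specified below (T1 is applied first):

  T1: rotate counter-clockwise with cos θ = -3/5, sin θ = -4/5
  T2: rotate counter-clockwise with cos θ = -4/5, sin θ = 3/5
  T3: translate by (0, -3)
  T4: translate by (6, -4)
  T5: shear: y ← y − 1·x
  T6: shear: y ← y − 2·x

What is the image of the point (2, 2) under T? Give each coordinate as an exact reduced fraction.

T1 rotate counter-clockwise with cos θ = -3/5, sin θ = -4/5: (2, 2) → (2/5, -14/5)
T2 rotate counter-clockwise with cos θ = -4/5, sin θ = 3/5: (2/5, -14/5) → (34/25, 62/25)
T3 translate by (0, -3): (34/25, 62/25) → (34/25, -13/25)
T4 translate by (6, -4): (34/25, -13/25) → (184/25, -113/25)
T5 shear: y ← y − 1·x: (184/25, -113/25) → (184/25, -297/25)
T6 shear: y ← y − 2·x: (184/25, -297/25) → (184/25, -133/5)

T(p) = (184/25, -133/5)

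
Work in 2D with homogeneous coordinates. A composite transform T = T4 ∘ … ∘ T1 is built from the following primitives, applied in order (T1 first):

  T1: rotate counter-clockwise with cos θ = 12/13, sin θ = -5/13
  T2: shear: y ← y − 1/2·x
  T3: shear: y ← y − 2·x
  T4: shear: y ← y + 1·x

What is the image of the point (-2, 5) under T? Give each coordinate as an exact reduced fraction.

T1 rotate counter-clockwise with cos θ = 12/13, sin θ = -5/13: (-2, 5) → (1/13, 70/13)
T2 shear: y ← y − 1/2·x: (1/13, 70/13) → (1/13, 139/26)
T3 shear: y ← y − 2·x: (1/13, 139/26) → (1/13, 135/26)
T4 shear: y ← y + 1·x: (1/13, 135/26) → (1/13, 137/26)

T(p) = (1/13, 137/26)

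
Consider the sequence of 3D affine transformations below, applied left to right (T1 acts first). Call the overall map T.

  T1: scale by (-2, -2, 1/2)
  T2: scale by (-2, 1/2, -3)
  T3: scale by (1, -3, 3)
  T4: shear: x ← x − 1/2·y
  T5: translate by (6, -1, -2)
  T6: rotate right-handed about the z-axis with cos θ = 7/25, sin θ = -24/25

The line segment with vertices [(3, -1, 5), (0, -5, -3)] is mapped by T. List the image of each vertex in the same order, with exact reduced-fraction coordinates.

image vertices: (81/50, -496/25, -49/2), (-579/50, -436/25, 23/2)

T1 scale by (-2, -2, 1/2): (3, -1, 5) → (-6, 2, 5/2); (0, -5, -3) → (0, 10, -3/2)
T2 scale by (-2, 1/2, -3): (-6, 2, 5/2) → (12, 1, -15/2); (0, 10, -3/2) → (0, 5, 9/2)
T3 scale by (1, -3, 3): (12, 1, -15/2) → (12, -3, -45/2); (0, 5, 9/2) → (0, -15, 27/2)
T4 shear: x ← x − 1/2·y: (12, -3, -45/2) → (27/2, -3, -45/2); (0, -15, 27/2) → (15/2, -15, 27/2)
T5 translate by (6, -1, -2): (27/2, -3, -45/2) → (39/2, -4, -49/2); (15/2, -15, 27/2) → (27/2, -16, 23/2)
T6 rotate right-handed about the z-axis with cos θ = 7/25, sin θ = -24/25: (39/2, -4, -49/2) → (81/50, -496/25, -49/2); (27/2, -16, 23/2) → (-579/50, -436/25, 23/2)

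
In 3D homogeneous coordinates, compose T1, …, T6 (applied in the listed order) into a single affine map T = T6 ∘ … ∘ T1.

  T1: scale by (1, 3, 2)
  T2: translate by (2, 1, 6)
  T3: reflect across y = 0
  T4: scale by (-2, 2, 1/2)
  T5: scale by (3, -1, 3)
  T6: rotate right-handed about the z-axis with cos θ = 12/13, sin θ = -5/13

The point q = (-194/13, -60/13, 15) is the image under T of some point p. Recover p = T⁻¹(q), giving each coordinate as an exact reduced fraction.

p = (0, -2, 2)

T1 = [1 0 0 0; 0 3 0 0; 0 0 2 0; 0 0 0 1]
T2·T1 = [1 0 0 2; 0 3 0 1; 0 0 2 6; 0 0 0 1]
T3·…·T1 = [1 0 0 2; 0 -3 0 -1; 0 0 2 6; 0 0 0 1]
T4·…·T1 = [-2 0 0 -4; 0 -6 0 -2; 0 0 1 3; 0 0 0 1]
T5·…·T1 = [-6 0 0 -12; 0 6 0 2; 0 0 3 9; 0 0 0 1]
T6·…·T1 = [-72/13 30/13 0 -134/13; 30/13 72/13 0 84/13; 0 0 3 9; 0 0 0 1]
det M = -108; M⁻¹ = [-2/13 5/78 0 -2; 5/78 2/13 0 -1/3; 0 0 1/3 -3; 0 0 0 1]
M⁻¹ · (-194/13, -60/13, 15)ᵀ = (0, -2, 2)ᵀ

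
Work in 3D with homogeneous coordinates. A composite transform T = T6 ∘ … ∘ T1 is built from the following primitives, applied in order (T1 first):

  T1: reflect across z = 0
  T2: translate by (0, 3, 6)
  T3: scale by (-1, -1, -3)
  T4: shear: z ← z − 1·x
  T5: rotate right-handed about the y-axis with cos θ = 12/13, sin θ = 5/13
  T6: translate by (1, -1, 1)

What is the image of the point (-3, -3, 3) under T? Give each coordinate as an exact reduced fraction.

T1 reflect across z = 0: (-3, -3, 3) → (-3, -3, -3)
T2 translate by (0, 3, 6): (-3, -3, -3) → (-3, 0, 3)
T3 scale by (-1, -1, -3): (-3, 0, 3) → (3, 0, -9)
T4 shear: z ← z − 1·x: (3, 0, -9) → (3, 0, -12)
T5 rotate right-handed about the y-axis with cos θ = 12/13, sin θ = 5/13: (3, 0, -12) → (-24/13, 0, -159/13)
T6 translate by (1, -1, 1): (-24/13, 0, -159/13) → (-11/13, -1, -146/13)

T(p) = (-11/13, -1, -146/13)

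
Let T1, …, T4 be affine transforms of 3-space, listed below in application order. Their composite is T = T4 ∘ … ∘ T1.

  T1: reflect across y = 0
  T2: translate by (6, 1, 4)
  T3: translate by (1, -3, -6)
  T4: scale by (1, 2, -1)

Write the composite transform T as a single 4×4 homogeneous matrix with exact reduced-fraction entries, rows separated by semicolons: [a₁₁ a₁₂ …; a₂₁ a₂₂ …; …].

T = [1 0 0 7; 0 -2 0 -4; 0 0 -1 2; 0 0 0 1]

T1 = [1 0 0 0; 0 -1 0 0; 0 0 1 0; 0 0 0 1]
T2·T1 = [1 0 0 6; 0 -1 0 1; 0 0 1 4; 0 0 0 1]
T3·…·T1 = [1 0 0 7; 0 -1 0 -2; 0 0 1 -2; 0 0 0 1]
T4·…·T1 = [1 0 0 7; 0 -2 0 -4; 0 0 -1 2; 0 0 0 1]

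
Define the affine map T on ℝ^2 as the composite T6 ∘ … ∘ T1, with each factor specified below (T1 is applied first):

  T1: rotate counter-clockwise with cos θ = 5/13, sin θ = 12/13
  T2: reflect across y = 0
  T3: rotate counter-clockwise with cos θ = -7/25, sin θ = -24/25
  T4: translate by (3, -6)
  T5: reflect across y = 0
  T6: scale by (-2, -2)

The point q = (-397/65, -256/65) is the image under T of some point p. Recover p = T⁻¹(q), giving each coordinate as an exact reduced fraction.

p = (-1/2, 4)

T1 = [5/13 -12/13 0; 12/13 5/13 0; 0 0 1]
T2·T1 = [5/13 -12/13 0; -12/13 -5/13 0; 0 0 1]
T3·…·T1 = [-323/325 -36/325 0; -36/325 323/325 0; 0 0 1]
T4·…·T1 = [-323/325 -36/325 3; -36/325 323/325 -6; 0 0 1]
T5·…·T1 = [-323/325 -36/325 3; 36/325 -323/325 6; 0 0 1]
T6·…·T1 = [646/325 72/325 -6; -72/325 646/325 -12; 0 0 1]
det M = 4; M⁻¹ = [323/650 -18/325 753/325; 18/325 323/650 2046/325; 0 0 1]
M⁻¹ · (-397/65, -256/65)ᵀ = (-1/2, 4)ᵀ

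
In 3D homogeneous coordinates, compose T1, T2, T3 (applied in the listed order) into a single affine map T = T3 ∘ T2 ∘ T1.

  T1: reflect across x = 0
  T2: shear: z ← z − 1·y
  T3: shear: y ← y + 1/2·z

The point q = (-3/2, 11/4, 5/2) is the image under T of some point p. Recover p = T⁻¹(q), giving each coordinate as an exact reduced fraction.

T1 = [-1 0 0 0; 0 1 0 0; 0 0 1 0; 0 0 0 1]
T2·T1 = [-1 0 0 0; 0 1 0 0; 0 -1 1 0; 0 0 0 1]
T3·…·T1 = [-1 0 0 0; 0 1/2 1/2 0; 0 -1 1 0; 0 0 0 1]
det M = -1; M⁻¹ = [-1 0 0 0; 0 1 -1/2 0; 0 1 1/2 0; 0 0 0 1]
M⁻¹ · (-3/2, 11/4, 5/2)ᵀ = (3/2, 3/2, 4)ᵀ

p = (3/2, 3/2, 4)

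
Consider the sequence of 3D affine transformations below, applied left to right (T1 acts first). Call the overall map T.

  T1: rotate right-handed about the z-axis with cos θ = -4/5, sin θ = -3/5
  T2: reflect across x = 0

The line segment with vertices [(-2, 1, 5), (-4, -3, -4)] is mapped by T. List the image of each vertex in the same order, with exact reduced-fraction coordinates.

T1 rotate right-handed about the z-axis with cos θ = -4/5, sin θ = -3/5: (-2, 1, 5) → (11/5, 2/5, 5); (-4, -3, -4) → (7/5, 24/5, -4)
T2 reflect across x = 0: (11/5, 2/5, 5) → (-11/5, 2/5, 5); (7/5, 24/5, -4) → (-7/5, 24/5, -4)

image vertices: (-11/5, 2/5, 5), (-7/5, 24/5, -4)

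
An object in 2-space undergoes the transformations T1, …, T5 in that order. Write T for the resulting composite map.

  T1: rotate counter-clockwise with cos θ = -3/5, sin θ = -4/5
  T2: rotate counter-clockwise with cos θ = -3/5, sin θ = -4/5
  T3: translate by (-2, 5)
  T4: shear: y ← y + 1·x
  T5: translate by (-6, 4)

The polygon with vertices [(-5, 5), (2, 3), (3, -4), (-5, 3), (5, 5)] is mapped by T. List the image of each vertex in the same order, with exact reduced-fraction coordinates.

T1 rotate counter-clockwise with cos θ = -3/5, sin θ = -4/5: (-5, 5) → (7, 1); (2, 3) → (6/5, -17/5); (3, -4) → (-5, 0); (-5, 3) → (27/5, 11/5); (5, 5) → (1, -7)
T2 rotate counter-clockwise with cos θ = -3/5, sin θ = -4/5: (7, 1) → (-17/5, -31/5); (6/5, -17/5) → (-86/25, 27/25); (-5, 0) → (3, 4); (27/5, 11/5) → (-37/25, -141/25); (1, -7) → (-31/5, 17/5)
T3 translate by (-2, 5): (-17/5, -31/5) → (-27/5, -6/5); (-86/25, 27/25) → (-136/25, 152/25); (3, 4) → (1, 9); (-37/25, -141/25) → (-87/25, -16/25); (-31/5, 17/5) → (-41/5, 42/5)
T4 shear: y ← y + 1·x: (-27/5, -6/5) → (-27/5, -33/5); (-136/25, 152/25) → (-136/25, 16/25); (1, 9) → (1, 10); (-87/25, -16/25) → (-87/25, -103/25); (-41/5, 42/5) → (-41/5, 1/5)
T5 translate by (-6, 4): (-27/5, -33/5) → (-57/5, -13/5); (-136/25, 16/25) → (-286/25, 116/25); (1, 10) → (-5, 14); (-87/25, -103/25) → (-237/25, -3/25); (-41/5, 1/5) → (-71/5, 21/5)

image vertices: (-57/5, -13/5), (-286/25, 116/25), (-5, 14), (-237/25, -3/25), (-71/5, 21/5)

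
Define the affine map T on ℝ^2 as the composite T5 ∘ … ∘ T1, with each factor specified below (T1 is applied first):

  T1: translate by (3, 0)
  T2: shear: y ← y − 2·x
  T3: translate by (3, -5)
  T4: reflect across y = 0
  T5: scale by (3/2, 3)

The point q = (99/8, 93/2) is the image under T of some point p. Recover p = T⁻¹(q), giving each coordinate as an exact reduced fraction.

T1 = [1 0 3; 0 1 0; 0 0 1]
T2·T1 = [1 0 3; -2 1 -6; 0 0 1]
T3·…·T1 = [1 0 6; -2 1 -11; 0 0 1]
T4·…·T1 = [1 0 6; 2 -1 11; 0 0 1]
T5·…·T1 = [3/2 0 9; 6 -3 33; 0 0 1]
det M = -9/2; M⁻¹ = [2/3 0 -6; 4/3 -1/3 -1; 0 0 1]
M⁻¹ · (99/8, 93/2)ᵀ = (9/4, 0)ᵀ

p = (9/4, 0)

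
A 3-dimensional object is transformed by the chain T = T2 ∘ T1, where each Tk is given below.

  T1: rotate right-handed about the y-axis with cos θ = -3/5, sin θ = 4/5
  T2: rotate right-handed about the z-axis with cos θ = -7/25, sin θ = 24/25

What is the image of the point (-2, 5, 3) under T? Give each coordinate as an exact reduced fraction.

T1 rotate right-handed about the y-axis with cos θ = -3/5, sin θ = 4/5: (-2, 5, 3) → (18/5, 5, -1/5)
T2 rotate right-handed about the z-axis with cos θ = -7/25, sin θ = 24/25: (18/5, 5, -1/5) → (-726/125, 257/125, -1/5)

T(p) = (-726/125, 257/125, -1/5)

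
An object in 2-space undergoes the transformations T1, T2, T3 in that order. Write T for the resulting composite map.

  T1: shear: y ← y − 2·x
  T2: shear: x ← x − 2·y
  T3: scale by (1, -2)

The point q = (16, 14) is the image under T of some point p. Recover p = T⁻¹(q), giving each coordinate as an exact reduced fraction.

p = (2, -3)

T1 = [1 0 0; -2 1 0; 0 0 1]
T2·T1 = [5 -2 0; -2 1 0; 0 0 1]
T3·…·T1 = [5 -2 0; 4 -2 0; 0 0 1]
det M = -2; M⁻¹ = [1 -1 0; 2 -5/2 0; 0 0 1]
M⁻¹ · (16, 14)ᵀ = (2, -3)ᵀ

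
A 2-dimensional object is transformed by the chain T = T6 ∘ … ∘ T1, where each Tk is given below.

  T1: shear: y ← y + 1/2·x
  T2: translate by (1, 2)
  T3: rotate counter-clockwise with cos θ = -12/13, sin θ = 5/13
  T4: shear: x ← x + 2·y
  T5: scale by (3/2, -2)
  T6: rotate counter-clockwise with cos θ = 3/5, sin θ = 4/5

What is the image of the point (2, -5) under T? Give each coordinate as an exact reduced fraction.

T1 shear: y ← y + 1/2·x: (2, -5) → (2, -4)
T2 translate by (1, 2): (2, -4) → (3, -2)
T3 rotate counter-clockwise with cos θ = -12/13, sin θ = 5/13: (3, -2) → (-2, 3)
T4 shear: x ← x + 2·y: (-2, 3) → (4, 3)
T5 scale by (3/2, -2): (4, 3) → (6, -6)
T6 rotate counter-clockwise with cos θ = 3/5, sin θ = 4/5: (6, -6) → (42/5, 6/5)

T(p) = (42/5, 6/5)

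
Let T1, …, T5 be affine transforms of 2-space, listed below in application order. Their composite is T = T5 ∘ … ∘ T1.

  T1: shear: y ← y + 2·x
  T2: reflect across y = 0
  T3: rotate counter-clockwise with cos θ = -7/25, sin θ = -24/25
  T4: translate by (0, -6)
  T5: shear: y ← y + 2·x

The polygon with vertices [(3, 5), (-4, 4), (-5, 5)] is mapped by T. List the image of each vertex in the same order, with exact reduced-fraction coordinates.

image vertices: (-57/5, -143/5), (124/25, 166/25), (31/5, 49/5)

T1 shear: y ← y + 2·x: (3, 5) → (3, 11); (-4, 4) → (-4, -4); (-5, 5) → (-5, -5)
T2 reflect across y = 0: (3, 11) → (3, -11); (-4, -4) → (-4, 4); (-5, -5) → (-5, 5)
T3 rotate counter-clockwise with cos θ = -7/25, sin θ = -24/25: (3, -11) → (-57/5, 1/5); (-4, 4) → (124/25, 68/25); (-5, 5) → (31/5, 17/5)
T4 translate by (0, -6): (-57/5, 1/5) → (-57/5, -29/5); (124/25, 68/25) → (124/25, -82/25); (31/5, 17/5) → (31/5, -13/5)
T5 shear: y ← y + 2·x: (-57/5, -29/5) → (-57/5, -143/5); (124/25, -82/25) → (124/25, 166/25); (31/5, -13/5) → (31/5, 49/5)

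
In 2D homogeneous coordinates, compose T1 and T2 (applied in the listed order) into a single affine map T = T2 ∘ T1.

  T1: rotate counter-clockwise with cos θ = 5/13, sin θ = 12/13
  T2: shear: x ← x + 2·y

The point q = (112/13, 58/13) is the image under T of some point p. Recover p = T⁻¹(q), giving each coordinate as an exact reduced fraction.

p = (4, 2)

T1 = [5/13 -12/13 0; 12/13 5/13 0; 0 0 1]
T2·T1 = [29/13 -2/13 0; 12/13 5/13 0; 0 0 1]
det M = 1; M⁻¹ = [5/13 2/13 0; -12/13 29/13 0; 0 0 1]
M⁻¹ · (112/13, 58/13)ᵀ = (4, 2)ᵀ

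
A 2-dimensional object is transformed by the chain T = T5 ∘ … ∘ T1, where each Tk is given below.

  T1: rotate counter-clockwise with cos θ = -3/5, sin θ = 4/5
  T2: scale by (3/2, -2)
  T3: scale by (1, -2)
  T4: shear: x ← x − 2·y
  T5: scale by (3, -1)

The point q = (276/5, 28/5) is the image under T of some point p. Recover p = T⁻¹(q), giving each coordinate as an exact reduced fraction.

T1 = [-3/5 -4/5 0; 4/5 -3/5 0; 0 0 1]
T2·T1 = [-9/10 -6/5 0; -8/5 6/5 0; 0 0 1]
T3·…·T1 = [-9/10 -6/5 0; 16/5 -12/5 0; 0 0 1]
T4·…·T1 = [-73/10 18/5 0; 16/5 -12/5 0; 0 0 1]
T5·…·T1 = [-219/10 54/5 0; -16/5 12/5 0; 0 0 1]
det M = -18; M⁻¹ = [-2/15 3/5 0; -8/45 73/60 0; 0 0 1]
M⁻¹ · (276/5, 28/5)ᵀ = (-4, -3)ᵀ

p = (-4, -3)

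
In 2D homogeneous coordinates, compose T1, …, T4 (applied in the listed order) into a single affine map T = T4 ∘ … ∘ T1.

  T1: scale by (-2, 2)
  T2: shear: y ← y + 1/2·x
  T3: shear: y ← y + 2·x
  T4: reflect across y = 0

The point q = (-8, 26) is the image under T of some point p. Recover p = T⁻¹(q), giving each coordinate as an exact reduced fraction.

p = (4, -3)

T1 = [-2 0 0; 0 2 0; 0 0 1]
T2·T1 = [-2 0 0; -1 2 0; 0 0 1]
T3·…·T1 = [-2 0 0; -5 2 0; 0 0 1]
T4·…·T1 = [-2 0 0; 5 -2 0; 0 0 1]
det M = 4; M⁻¹ = [-1/2 0 0; -5/4 -1/2 0; 0 0 1]
M⁻¹ · (-8, 26)ᵀ = (4, -3)ᵀ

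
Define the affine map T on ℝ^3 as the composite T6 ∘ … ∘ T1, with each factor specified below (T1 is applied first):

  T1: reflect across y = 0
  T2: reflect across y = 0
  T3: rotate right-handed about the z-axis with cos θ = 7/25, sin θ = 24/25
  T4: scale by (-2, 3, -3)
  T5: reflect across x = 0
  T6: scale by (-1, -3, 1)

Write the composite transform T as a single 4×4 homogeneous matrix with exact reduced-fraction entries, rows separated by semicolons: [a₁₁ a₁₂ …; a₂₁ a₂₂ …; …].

T1 = [1 0 0 0; 0 -1 0 0; 0 0 1 0; 0 0 0 1]
T2·T1 = [1 0 0 0; 0 1 0 0; 0 0 1 0; 0 0 0 1]
T3·…·T1 = [7/25 -24/25 0 0; 24/25 7/25 0 0; 0 0 1 0; 0 0 0 1]
T4·…·T1 = [-14/25 48/25 0 0; 72/25 21/25 0 0; 0 0 -3 0; 0 0 0 1]
T5·…·T1 = [14/25 -48/25 0 0; 72/25 21/25 0 0; 0 0 -3 0; 0 0 0 1]
T6·…·T1 = [-14/25 48/25 0 0; -216/25 -63/25 0 0; 0 0 -3 0; 0 0 0 1]

T = [-14/25 48/25 0 0; -216/25 -63/25 0 0; 0 0 -3 0; 0 0 0 1]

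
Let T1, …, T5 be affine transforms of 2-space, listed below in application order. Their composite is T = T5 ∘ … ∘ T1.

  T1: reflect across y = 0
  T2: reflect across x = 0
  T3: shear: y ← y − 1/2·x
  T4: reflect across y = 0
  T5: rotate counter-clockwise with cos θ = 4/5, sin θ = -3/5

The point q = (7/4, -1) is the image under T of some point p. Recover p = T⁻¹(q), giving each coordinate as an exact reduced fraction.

p = (-2, -3/4)

T1 = [1 0 0; 0 -1 0; 0 0 1]
T2·T1 = [-1 0 0; 0 -1 0; 0 0 1]
T3·…·T1 = [-1 0 0; 1/2 -1 0; 0 0 1]
T4·…·T1 = [-1 0 0; -1/2 1 0; 0 0 1]
T5·…·T1 = [-11/10 3/5 0; 1/5 4/5 0; 0 0 1]
det M = -1; M⁻¹ = [-4/5 3/5 0; 1/5 11/10 0; 0 0 1]
M⁻¹ · (7/4, -1)ᵀ = (-2, -3/4)ᵀ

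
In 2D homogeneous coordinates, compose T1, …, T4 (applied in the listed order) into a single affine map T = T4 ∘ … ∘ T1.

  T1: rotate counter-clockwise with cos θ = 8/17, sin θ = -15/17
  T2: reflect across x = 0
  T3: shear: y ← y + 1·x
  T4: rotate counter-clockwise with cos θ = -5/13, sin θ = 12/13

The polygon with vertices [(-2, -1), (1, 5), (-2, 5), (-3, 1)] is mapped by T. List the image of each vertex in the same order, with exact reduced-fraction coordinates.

T1 rotate counter-clockwise with cos θ = 8/17, sin θ = -15/17: (-2, -1) → (-31/17, 22/17); (1, 5) → (83/17, 25/17); (-2, 5) → (59/17, 70/17); (-3, 1) → (-9/17, 53/17)
T2 reflect across x = 0: (-31/17, 22/17) → (31/17, 22/17); (83/17, 25/17) → (-83/17, 25/17); (59/17, 70/17) → (-59/17, 70/17); (-9/17, 53/17) → (9/17, 53/17)
T3 shear: y ← y + 1·x: (31/17, 22/17) → (31/17, 53/17); (-83/17, 25/17) → (-83/17, -58/17); (-59/17, 70/17) → (-59/17, 11/17); (9/17, 53/17) → (9/17, 62/17)
T4 rotate counter-clockwise with cos θ = -5/13, sin θ = 12/13: (31/17, 53/17) → (-791/221, 107/221); (-83/17, -58/17) → (1111/221, -706/221); (-59/17, 11/17) → (163/221, -763/221); (9/17, 62/17) → (-789/221, -202/221)

image vertices: (-791/221, 107/221), (1111/221, -706/221), (163/221, -763/221), (-789/221, -202/221)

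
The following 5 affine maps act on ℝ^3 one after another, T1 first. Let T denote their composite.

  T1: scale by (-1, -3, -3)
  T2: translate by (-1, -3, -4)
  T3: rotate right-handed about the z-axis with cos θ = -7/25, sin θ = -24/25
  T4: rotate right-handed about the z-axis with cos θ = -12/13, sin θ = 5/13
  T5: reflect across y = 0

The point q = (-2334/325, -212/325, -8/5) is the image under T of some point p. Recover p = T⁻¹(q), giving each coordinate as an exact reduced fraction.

T1 = [-1 0 0 0; 0 -3 0 0; 0 0 -3 0; 0 0 0 1]
T2·T1 = [-1 0 0 -1; 0 -3 0 -3; 0 0 -3 -4; 0 0 0 1]
T3·…·T1 = [7/25 -72/25 0 -13/5; 24/25 21/25 0 9/5; 0 0 -3 -4; 0 0 0 1]
T4·…·T1 = [-204/325 759/325 0 111/65; -253/325 -612/325 0 -173/65; 0 0 -3 -4; 0 0 0 1]
T5·…·T1 = [-204/325 759/325 0 111/65; 253/325 612/325 0 173/65; 0 0 -3 -4; 0 0 0 1]
det M = 9; M⁻¹ = [-204/325 253/325 0 -1; 253/975 68/325 0 -1; 0 0 -1/3 -4/3; 0 0 0 1]
M⁻¹ · (-2334/325, -212/325, -8/5)ᵀ = (3, -3, -4/5)ᵀ

p = (3, -3, -4/5)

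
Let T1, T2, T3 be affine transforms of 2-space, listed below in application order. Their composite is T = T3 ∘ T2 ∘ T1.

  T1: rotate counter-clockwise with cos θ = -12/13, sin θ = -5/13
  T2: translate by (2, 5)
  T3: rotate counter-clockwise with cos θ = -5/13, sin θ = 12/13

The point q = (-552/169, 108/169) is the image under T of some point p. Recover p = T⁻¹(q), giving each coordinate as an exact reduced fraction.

T1 = [-12/13 5/13 0; -5/13 -12/13 0; 0 0 1]
T2·T1 = [-12/13 5/13 2; -5/13 -12/13 5; 0 0 1]
T3·…·T1 = [120/169 119/169 -70/13; -119/169 120/169 -1/13; 0 0 1]
det M = 1; M⁻¹ = [120/169 -119/169 49/13; 119/169 120/169 50/13; 0 0 1]
M⁻¹ · (-552/169, 108/169)ᵀ = (1, 2)ᵀ

p = (1, 2)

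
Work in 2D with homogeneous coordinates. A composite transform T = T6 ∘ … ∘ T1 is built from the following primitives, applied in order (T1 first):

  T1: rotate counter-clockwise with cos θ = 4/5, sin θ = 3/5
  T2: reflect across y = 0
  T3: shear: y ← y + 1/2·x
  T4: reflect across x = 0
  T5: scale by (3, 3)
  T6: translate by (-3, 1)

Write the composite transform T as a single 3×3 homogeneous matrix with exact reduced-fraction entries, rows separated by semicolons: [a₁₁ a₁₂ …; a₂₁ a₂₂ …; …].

T = [-12/5 9/5 -3; -3/5 -33/10 1; 0 0 1]

T1 = [4/5 -3/5 0; 3/5 4/5 0; 0 0 1]
T2·T1 = [4/5 -3/5 0; -3/5 -4/5 0; 0 0 1]
T3·…·T1 = [4/5 -3/5 0; -1/5 -11/10 0; 0 0 1]
T4·…·T1 = [-4/5 3/5 0; -1/5 -11/10 0; 0 0 1]
T5·…·T1 = [-12/5 9/5 0; -3/5 -33/10 0; 0 0 1]
T6·…·T1 = [-12/5 9/5 -3; -3/5 -33/10 1; 0 0 1]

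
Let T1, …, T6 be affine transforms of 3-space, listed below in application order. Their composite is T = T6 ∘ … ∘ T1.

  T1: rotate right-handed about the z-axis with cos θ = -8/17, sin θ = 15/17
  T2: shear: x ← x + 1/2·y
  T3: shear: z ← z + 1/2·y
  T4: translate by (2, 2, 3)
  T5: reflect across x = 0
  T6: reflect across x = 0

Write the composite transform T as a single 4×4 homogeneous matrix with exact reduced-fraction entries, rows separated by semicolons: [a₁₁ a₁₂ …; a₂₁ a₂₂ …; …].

T = [-1/34 -19/17 0 2; 15/17 -8/17 0 2; 15/34 -4/17 1 3; 0 0 0 1]

T1 = [-8/17 -15/17 0 0; 15/17 -8/17 0 0; 0 0 1 0; 0 0 0 1]
T2·T1 = [-1/34 -19/17 0 0; 15/17 -8/17 0 0; 0 0 1 0; 0 0 0 1]
T3·…·T1 = [-1/34 -19/17 0 0; 15/17 -8/17 0 0; 15/34 -4/17 1 0; 0 0 0 1]
T4·…·T1 = [-1/34 -19/17 0 2; 15/17 -8/17 0 2; 15/34 -4/17 1 3; 0 0 0 1]
T5·…·T1 = [1/34 19/17 0 -2; 15/17 -8/17 0 2; 15/34 -4/17 1 3; 0 0 0 1]
T6·…·T1 = [-1/34 -19/17 0 2; 15/17 -8/17 0 2; 15/34 -4/17 1 3; 0 0 0 1]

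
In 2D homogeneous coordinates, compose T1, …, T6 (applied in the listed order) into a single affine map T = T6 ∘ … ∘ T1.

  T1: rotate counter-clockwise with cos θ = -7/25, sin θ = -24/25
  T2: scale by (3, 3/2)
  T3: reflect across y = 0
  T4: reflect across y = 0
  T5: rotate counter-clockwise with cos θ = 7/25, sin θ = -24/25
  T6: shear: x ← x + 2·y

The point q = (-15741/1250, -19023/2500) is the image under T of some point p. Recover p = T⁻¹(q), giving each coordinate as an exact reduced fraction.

p = (-1, 5/2)

T1 = [-7/25 24/25 0; -24/25 -7/25 0; 0 0 1]
T2·T1 = [-21/25 72/25 0; -36/25 -21/50 0; 0 0 1]
T3·…·T1 = [-21/25 72/25 0; 36/25 21/50 0; 0 0 1]
T4·…·T1 = [-21/25 72/25 0; -36/25 -21/50 0; 0 0 1]
T5·…·T1 = [-1011/625 252/625 0; 252/625 -3603/1250 0; 0 0 1]
T6·…·T1 = [-507/625 -3351/625 0; 252/625 -3603/1250 0; 0 0 1]
det M = 9/2; M⁻¹ = [-1201/1875 2234/1875 0; -56/625 -338/1875 0; 0 0 1]
M⁻¹ · (-15741/1250, -19023/2500)ᵀ = (-1, 5/2)ᵀ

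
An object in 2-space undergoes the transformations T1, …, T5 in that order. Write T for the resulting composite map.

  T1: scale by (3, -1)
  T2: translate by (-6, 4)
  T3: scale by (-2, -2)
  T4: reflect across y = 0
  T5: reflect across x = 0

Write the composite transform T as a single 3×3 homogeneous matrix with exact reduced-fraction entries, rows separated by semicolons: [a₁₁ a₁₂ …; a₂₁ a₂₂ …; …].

T = [6 0 -12; 0 -2 8; 0 0 1]

T1 = [3 0 0; 0 -1 0; 0 0 1]
T2·T1 = [3 0 -6; 0 -1 4; 0 0 1]
T3·…·T1 = [-6 0 12; 0 2 -8; 0 0 1]
T4·…·T1 = [-6 0 12; 0 -2 8; 0 0 1]
T5·…·T1 = [6 0 -12; 0 -2 8; 0 0 1]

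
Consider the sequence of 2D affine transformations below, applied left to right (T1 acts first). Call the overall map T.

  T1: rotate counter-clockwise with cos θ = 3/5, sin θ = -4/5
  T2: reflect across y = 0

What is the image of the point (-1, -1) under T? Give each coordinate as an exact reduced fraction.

T1 rotate counter-clockwise with cos θ = 3/5, sin θ = -4/5: (-1, -1) → (-7/5, 1/5)
T2 reflect across y = 0: (-7/5, 1/5) → (-7/5, -1/5)

T(p) = (-7/5, -1/5)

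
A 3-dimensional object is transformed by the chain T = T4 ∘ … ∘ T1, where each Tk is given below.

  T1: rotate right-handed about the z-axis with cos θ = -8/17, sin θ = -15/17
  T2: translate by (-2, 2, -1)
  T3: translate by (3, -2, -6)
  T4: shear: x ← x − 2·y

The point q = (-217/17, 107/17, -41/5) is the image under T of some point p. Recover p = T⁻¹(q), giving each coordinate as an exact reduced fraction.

p = (-5, -4, -6/5)

T1 = [-8/17 15/17 0 0; -15/17 -8/17 0 0; 0 0 1 0; 0 0 0 1]
T2·T1 = [-8/17 15/17 0 -2; -15/17 -8/17 0 2; 0 0 1 -1; 0 0 0 1]
T3·…·T1 = [-8/17 15/17 0 1; -15/17 -8/17 0 0; 0 0 1 -7; 0 0 0 1]
T4·…·T1 = [22/17 31/17 0 1; -15/17 -8/17 0 0; 0 0 1 -7; 0 0 0 1]
det M = 1; M⁻¹ = [-8/17 -31/17 0 8/17; 15/17 22/17 0 -15/17; 0 0 1 7; 0 0 0 1]
M⁻¹ · (-217/17, 107/17, -41/5)ᵀ = (-5, -4, -6/5)ᵀ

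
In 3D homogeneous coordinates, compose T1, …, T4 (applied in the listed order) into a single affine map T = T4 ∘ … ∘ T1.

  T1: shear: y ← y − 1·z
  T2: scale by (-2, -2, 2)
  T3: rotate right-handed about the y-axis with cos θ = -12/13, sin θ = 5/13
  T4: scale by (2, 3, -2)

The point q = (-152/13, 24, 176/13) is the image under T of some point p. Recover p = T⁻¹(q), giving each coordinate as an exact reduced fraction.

T1 = [1 0 0 0; 0 1 -1 0; 0 0 1 0; 0 0 0 1]
T2·T1 = [-2 0 0 0; 0 -2 2 0; 0 0 2 0; 0 0 0 1]
T3·…·T1 = [24/13 0 10/13 0; 0 -2 2 0; 10/13 0 -24/13 0; 0 0 0 1]
T4·…·T1 = [48/13 0 20/13 0; 0 -6 6 0; -20/13 0 48/13 0; 0 0 0 1]
det M = -96; M⁻¹ = [3/13 0 -5/52 0; 5/52 -1/6 3/13 0; 5/52 0 3/13 0; 0 0 0 1]
M⁻¹ · (-152/13, 24, 176/13)ᵀ = (-4, -2, 2)ᵀ

p = (-4, -2, 2)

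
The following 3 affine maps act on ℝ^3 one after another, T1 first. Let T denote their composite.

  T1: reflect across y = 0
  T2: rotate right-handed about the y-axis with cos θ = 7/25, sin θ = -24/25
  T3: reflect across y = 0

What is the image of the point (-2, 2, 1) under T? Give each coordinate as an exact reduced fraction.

T1 reflect across y = 0: (-2, 2, 1) → (-2, -2, 1)
T2 rotate right-handed about the y-axis with cos θ = 7/25, sin θ = -24/25: (-2, -2, 1) → (-38/25, -2, -41/25)
T3 reflect across y = 0: (-38/25, -2, -41/25) → (-38/25, 2, -41/25)

T(p) = (-38/25, 2, -41/25)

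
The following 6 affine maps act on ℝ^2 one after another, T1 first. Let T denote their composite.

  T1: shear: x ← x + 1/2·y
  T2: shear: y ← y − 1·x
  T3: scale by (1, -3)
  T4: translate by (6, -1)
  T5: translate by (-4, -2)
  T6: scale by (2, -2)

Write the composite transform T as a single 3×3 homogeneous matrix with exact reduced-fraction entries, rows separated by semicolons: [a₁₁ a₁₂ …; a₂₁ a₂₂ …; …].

T1 = [1 1/2 0; 0 1 0; 0 0 1]
T2·T1 = [1 1/2 0; -1 1/2 0; 0 0 1]
T3·…·T1 = [1 1/2 0; 3 -3/2 0; 0 0 1]
T4·…·T1 = [1 1/2 6; 3 -3/2 -1; 0 0 1]
T5·…·T1 = [1 1/2 2; 3 -3/2 -3; 0 0 1]
T6·…·T1 = [2 1 4; -6 3 6; 0 0 1]

T = [2 1 4; -6 3 6; 0 0 1]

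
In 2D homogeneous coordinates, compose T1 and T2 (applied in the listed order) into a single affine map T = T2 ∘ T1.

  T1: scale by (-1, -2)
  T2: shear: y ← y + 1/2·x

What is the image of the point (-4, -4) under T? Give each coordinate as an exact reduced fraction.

T(p) = (4, 10)

T1 scale by (-1, -2): (-4, -4) → (4, 8)
T2 shear: y ← y + 1/2·x: (4, 8) → (4, 10)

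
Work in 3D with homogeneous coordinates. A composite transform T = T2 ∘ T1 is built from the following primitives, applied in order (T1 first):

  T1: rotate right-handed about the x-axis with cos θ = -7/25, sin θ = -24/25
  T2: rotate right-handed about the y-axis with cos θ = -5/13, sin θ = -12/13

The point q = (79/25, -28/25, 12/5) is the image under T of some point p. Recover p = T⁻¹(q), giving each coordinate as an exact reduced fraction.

p = (1, 4, 0)

T1 = [1 0 0 0; 0 -7/25 24/25 0; 0 -24/25 -7/25 0; 0 0 0 1]
T2·T1 = [-5/13 288/325 84/325 0; 0 -7/25 24/25 0; 12/13 24/65 7/65 0; 0 0 0 1]
det M = 1; M⁻¹ = [-5/13 0 12/13 0; 288/325 -7/25 24/65 0; 84/325 24/25 7/65 0; 0 0 0 1]
M⁻¹ · (79/25, -28/25, 12/5)ᵀ = (1, 4, 0)ᵀ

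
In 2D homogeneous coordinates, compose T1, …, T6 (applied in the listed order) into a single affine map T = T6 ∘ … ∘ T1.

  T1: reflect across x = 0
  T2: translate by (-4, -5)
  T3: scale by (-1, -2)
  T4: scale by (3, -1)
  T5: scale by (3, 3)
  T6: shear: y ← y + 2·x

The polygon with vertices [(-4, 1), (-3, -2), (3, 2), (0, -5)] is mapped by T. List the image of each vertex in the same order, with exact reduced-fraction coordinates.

image vertices: (0, -24), (9, -24), (63, 108), (36, 12)

T1 reflect across x = 0: (-4, 1) → (4, 1); (-3, -2) → (3, -2); (3, 2) → (-3, 2); (0, -5) → (0, -5)
T2 translate by (-4, -5): (4, 1) → (0, -4); (3, -2) → (-1, -7); (-3, 2) → (-7, -3); (0, -5) → (-4, -10)
T3 scale by (-1, -2): (0, -4) → (0, 8); (-1, -7) → (1, 14); (-7, -3) → (7, 6); (-4, -10) → (4, 20)
T4 scale by (3, -1): (0, 8) → (0, -8); (1, 14) → (3, -14); (7, 6) → (21, -6); (4, 20) → (12, -20)
T5 scale by (3, 3): (0, -8) → (0, -24); (3, -14) → (9, -42); (21, -6) → (63, -18); (12, -20) → (36, -60)
T6 shear: y ← y + 2·x: (0, -24) → (0, -24); (9, -42) → (9, -24); (63, -18) → (63, 108); (36, -60) → (36, 12)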